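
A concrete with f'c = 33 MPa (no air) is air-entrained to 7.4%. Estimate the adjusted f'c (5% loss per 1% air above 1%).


Strength loss = (7.4 - 1) * 5 = 32.0%
f'c = 33 * (1 - 32.0/100)
= 22.44 MPa

22.44


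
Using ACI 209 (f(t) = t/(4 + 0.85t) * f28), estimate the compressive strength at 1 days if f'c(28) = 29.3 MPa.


f(1) = 1 / (4 + 0.85 * 1) * 29.3
= 1 / 4.85 * 29.3
= 6.04 MPa

6.04


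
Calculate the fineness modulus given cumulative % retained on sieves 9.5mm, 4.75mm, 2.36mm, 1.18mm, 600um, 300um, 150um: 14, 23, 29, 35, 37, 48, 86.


FM = sum(cumulative % retained) / 100
= 272 / 100
= 2.72

2.72


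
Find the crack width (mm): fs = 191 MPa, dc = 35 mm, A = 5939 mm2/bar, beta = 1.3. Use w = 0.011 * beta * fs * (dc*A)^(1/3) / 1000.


w = 0.011 * beta * fs * (dc * A)^(1/3) / 1000
= 0.011 * 1.3 * 191 * (35 * 5939)^(1/3) / 1000
= 0.162 mm

0.162


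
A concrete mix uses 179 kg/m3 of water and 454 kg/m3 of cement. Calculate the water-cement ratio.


w/c = water / cement
w/c = 179 / 454 = 0.394

0.394


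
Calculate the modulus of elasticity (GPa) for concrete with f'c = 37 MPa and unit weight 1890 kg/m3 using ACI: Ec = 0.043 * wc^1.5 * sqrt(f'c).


Ec = 0.043 * 1890^1.5 * sqrt(37) / 1000
= 21.49 GPa

21.49


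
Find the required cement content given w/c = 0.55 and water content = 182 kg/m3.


Cement = water / (w/c)
= 182 / 0.55
= 330.9 kg/m3

330.9


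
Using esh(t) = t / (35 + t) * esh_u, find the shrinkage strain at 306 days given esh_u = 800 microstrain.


esh(306) = 306 / (35 + 306) * 800
= 306 / 341 * 800
= 717.9 microstrain

717.9


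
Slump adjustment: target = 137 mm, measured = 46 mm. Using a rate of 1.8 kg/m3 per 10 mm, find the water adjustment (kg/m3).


Difference = 137 - 46 = 91 mm
Water adjustment = 91 * 1.8 / 10 = 16.4 kg/m3

16.4


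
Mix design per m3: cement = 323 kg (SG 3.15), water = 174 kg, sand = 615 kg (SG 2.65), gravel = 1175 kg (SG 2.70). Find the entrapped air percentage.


Vol cement = 323 / (3.15 * 1000) = 0.10254 m3
Vol water = 174 / 1000 = 0.174 m3
Vol sand = 615 / (2.65 * 1000) = 0.232075 m3
Vol gravel = 1175 / (2.70 * 1000) = 0.435185 m3
Total solid + water volume = 0.9438 m3
Air = (1 - 0.9438) * 100 = 5.62%

5.62


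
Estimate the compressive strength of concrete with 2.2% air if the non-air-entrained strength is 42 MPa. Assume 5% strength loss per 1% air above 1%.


Strength loss = (2.2 - 1) * 5 = 6.0%
f'c = 42 * (1 - 6.0/100)
= 39.48 MPa

39.48


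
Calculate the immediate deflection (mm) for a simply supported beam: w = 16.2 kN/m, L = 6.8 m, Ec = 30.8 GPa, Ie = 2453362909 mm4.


Convert: L = 6.8 m = 6800 mm, Ec = 30.8 GPa = 30800 MPa
delta = 5 * 16.2 * 6800^4 / (384 * 30800 * 2453362909)
= 5.97 mm

5.97


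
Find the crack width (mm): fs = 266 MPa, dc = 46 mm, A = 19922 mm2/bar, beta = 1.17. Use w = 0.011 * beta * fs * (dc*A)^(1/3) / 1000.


w = 0.011 * beta * fs * (dc * A)^(1/3) / 1000
= 0.011 * 1.17 * 266 * (46 * 19922)^(1/3) / 1000
= 0.333 mm

0.333


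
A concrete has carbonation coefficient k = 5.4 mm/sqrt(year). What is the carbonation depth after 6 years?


depth = k * sqrt(t)
= 5.4 * sqrt(6)
= 13.23 mm

13.23


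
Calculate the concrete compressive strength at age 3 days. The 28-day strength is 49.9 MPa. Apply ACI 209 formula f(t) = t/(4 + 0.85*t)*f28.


f(3) = 3 / (4 + 0.85 * 3) * 49.9
= 3 / 6.55 * 49.9
= 22.85 MPa

22.85


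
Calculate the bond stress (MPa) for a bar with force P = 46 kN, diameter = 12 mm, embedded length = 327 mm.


u = P / (pi * db * ld)
= 46 * 1000 / (pi * 12 * 327)
= 3.731 MPa

3.731


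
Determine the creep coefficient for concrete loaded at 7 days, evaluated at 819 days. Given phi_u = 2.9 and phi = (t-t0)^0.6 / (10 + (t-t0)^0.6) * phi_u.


dt = 819 - 7 = 812
phi = 812^0.6 / (10 + 812^0.6) * 2.9
= 2.458

2.458


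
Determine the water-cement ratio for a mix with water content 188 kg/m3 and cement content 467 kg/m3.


w/c = water / cement
w/c = 188 / 467 = 0.403

0.403


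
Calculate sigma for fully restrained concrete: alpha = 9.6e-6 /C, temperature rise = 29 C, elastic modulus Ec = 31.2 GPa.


sigma = alpha * dT * Ec
= 9.6e-6 * 29 * 31.2 * 1000
= 8.686 MPa

8.686


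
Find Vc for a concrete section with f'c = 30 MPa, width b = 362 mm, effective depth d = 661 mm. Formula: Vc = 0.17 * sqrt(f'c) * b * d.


Vc = 0.17 * sqrt(30) * 362 * 661 / 1000
= 222.8 kN

222.8


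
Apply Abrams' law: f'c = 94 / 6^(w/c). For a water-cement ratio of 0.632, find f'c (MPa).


f'c = 94 / 6^0.632
= 94 / 3.103
= 30.29 MPa

30.29


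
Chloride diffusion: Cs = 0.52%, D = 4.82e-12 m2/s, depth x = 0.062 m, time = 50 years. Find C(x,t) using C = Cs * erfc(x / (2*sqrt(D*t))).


t_seconds = 50 * 365.25 * 24 * 3600 = 1577880000.0 s
arg = 0.062 / (2 * sqrt(4.82e-12 * 1577880000.0))
= 0.3555
erfc(0.3555) = 0.6152
C = 0.52 * 0.6152 = 0.3199%

0.3199


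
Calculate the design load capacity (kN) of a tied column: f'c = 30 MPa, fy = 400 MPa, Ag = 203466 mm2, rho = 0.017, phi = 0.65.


Ast = rho * Ag = 0.017 * 203466 = 3458.922 mm2
phi*Pn = 0.65 * 0.80 * (0.85 * 30 * (203466 - 3458.922) + 400 * 3458.922) / 1000
= 3371.55 kN

3371.55


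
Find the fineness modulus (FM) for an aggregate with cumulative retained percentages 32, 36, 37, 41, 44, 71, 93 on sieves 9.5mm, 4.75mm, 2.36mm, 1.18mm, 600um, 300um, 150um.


FM = sum(cumulative % retained) / 100
= 354 / 100
= 3.54

3.54


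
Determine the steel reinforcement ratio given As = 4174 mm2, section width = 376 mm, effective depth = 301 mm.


rho = As / (b * d)
= 4174 / (376 * 301)
= 0.0369

0.0369


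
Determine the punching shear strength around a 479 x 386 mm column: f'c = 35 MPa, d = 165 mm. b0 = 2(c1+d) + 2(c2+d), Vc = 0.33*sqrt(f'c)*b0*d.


b0 = 2*(479 + 165) + 2*(386 + 165) = 2390 mm
Vc = 0.33 * sqrt(35) * 2390 * 165 / 1000
= 769.89 kN

769.89


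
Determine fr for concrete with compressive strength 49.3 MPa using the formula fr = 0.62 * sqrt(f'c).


fr = 0.62 * sqrt(49.3)
= 4.353 MPa

4.353


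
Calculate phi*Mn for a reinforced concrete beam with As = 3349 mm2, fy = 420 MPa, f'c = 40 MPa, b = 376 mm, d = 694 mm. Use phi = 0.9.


a = As * fy / (0.85 * f'c * b)
= 3349 * 420 / (0.85 * 40 * 376)
= 110.0266 mm
Mn = As * fy * (d - a/2) / 10^6
= 898.7859 kN-m
phi*Mn = 0.9 * 898.7859 = 808.91 kN-m

808.91


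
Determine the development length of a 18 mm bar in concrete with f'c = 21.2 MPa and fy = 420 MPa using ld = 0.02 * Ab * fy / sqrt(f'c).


Ab = pi * 18^2 / 4 = 254.469 mm2
ld = 0.02 * 254.469 * 420 / sqrt(21.2)
= 464.2 mm

464.2


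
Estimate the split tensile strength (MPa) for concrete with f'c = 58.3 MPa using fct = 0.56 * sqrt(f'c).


fct = 0.56 * sqrt(58.3)
= 0.56 * 7.635
= 4.276 MPa

4.276


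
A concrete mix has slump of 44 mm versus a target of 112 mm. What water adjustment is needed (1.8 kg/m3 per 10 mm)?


Difference = 112 - 44 = 68 mm
Water adjustment = 68 * 1.8 / 10 = 12.2 kg/m3

12.2


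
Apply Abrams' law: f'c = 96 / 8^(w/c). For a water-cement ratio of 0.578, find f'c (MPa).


f'c = 96 / 8^0.578
= 96 / 3.326
= 28.86 MPa

28.86


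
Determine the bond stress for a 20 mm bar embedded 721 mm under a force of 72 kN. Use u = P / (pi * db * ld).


u = P / (pi * db * ld)
= 72 * 1000 / (pi * 20 * 721)
= 1.589 MPa

1.589


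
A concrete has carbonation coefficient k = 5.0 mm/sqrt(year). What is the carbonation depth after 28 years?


depth = k * sqrt(t)
= 5.0 * sqrt(28)
= 26.46 mm

26.46


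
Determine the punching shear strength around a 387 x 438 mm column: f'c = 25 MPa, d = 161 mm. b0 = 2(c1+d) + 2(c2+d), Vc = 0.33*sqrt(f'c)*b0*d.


b0 = 2*(387 + 161) + 2*(438 + 161) = 2294 mm
Vc = 0.33 * sqrt(25) * 2294 * 161 / 1000
= 609.4 kN

609.4


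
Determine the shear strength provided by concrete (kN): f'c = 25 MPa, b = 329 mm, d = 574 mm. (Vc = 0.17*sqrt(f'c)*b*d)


Vc = 0.17 * sqrt(25) * 329 * 574 / 1000
= 160.52 kN

160.52


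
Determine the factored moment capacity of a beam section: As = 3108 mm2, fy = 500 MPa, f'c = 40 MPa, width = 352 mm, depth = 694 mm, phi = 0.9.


a = As * fy / (0.85 * f'c * b)
= 3108 * 500 / (0.85 * 40 * 352)
= 129.8463 mm
Mn = As * fy * (d - a/2) / 10^6
= 977.5855 kN-m
phi*Mn = 0.9 * 977.5855 = 879.83 kN-m

879.83


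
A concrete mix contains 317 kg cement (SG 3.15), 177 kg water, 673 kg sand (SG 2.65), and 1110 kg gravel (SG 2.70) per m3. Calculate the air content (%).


Vol cement = 317 / (3.15 * 1000) = 0.100635 m3
Vol water = 177 / 1000 = 0.177 m3
Vol sand = 673 / (2.65 * 1000) = 0.253962 m3
Vol gravel = 1110 / (2.70 * 1000) = 0.411111 m3
Total solid + water volume = 0.942708 m3
Air = (1 - 0.942708) * 100 = 5.73%

5.73


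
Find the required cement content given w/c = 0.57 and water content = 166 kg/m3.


Cement = water / (w/c)
= 166 / 0.57
= 291.2 kg/m3

291.2


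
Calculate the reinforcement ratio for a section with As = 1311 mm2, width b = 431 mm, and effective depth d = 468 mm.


rho = As / (b * d)
= 1311 / (431 * 468)
= 0.0065

0.0065


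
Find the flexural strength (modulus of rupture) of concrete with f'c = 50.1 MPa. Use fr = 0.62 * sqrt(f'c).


fr = 0.62 * sqrt(50.1)
= 4.388 MPa

4.388


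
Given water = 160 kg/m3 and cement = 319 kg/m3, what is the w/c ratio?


w/c = water / cement
w/c = 160 / 319 = 0.502

0.502


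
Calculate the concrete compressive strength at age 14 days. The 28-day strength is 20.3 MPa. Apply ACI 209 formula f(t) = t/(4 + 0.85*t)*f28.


f(14) = 14 / (4 + 0.85 * 14) * 20.3
= 14 / 15.9 * 20.3
= 17.87 MPa

17.87


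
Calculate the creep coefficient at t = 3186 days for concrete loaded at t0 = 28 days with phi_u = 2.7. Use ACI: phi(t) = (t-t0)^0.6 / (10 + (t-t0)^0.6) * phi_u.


dt = 3186 - 28 = 3158
phi = 3158^0.6 / (10 + 3158^0.6) * 2.7
= 2.501

2.501


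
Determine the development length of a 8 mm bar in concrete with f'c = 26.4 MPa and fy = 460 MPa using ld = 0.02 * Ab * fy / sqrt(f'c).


Ab = pi * 8^2 / 4 = 50.265 mm2
ld = 0.02 * 50.265 * 460 / sqrt(26.4)
= 90.0 mm

90.0


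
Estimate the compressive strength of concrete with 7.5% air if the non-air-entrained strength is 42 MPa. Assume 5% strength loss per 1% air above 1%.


Strength loss = (7.5 - 1) * 5 = 32.5%
f'c = 42 * (1 - 32.5/100)
= 28.35 MPa

28.35


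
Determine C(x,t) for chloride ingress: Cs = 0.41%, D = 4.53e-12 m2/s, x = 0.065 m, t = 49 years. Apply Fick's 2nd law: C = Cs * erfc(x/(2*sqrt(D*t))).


t_seconds = 49 * 365.25 * 24 * 3600 = 1546322400.0 s
arg = 0.065 / (2 * sqrt(4.53e-12 * 1546322400.0))
= 0.3883
erfc(0.3883) = 0.5829
C = 0.41 * 0.5829 = 0.239%

0.239


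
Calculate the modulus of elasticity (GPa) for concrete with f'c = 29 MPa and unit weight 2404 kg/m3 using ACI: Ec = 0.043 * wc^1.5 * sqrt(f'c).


Ec = 0.043 * 2404^1.5 * sqrt(29) / 1000
= 27.29 GPa

27.29


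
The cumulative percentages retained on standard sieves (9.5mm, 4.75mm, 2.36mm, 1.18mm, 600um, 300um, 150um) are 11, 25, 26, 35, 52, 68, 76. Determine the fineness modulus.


FM = sum(cumulative % retained) / 100
= 293 / 100
= 2.93

2.93


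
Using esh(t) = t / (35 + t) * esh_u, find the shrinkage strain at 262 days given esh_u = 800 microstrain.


esh(262) = 262 / (35 + 262) * 800
= 262 / 297 * 800
= 705.7 microstrain

705.7


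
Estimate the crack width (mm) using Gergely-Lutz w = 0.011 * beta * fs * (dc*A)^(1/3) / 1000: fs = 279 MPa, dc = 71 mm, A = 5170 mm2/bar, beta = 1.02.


w = 0.011 * beta * fs * (dc * A)^(1/3) / 1000
= 0.011 * 1.02 * 279 * (71 * 5170)^(1/3) / 1000
= 0.224 mm

0.224


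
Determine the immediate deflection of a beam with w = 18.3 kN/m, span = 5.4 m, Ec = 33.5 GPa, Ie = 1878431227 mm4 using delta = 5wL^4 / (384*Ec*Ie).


Convert: L = 5.4 m = 5400 mm, Ec = 33.5 GPa = 33500 MPa
delta = 5 * 18.3 * 5400^4 / (384 * 33500 * 1878431227)
= 3.22 mm

3.22


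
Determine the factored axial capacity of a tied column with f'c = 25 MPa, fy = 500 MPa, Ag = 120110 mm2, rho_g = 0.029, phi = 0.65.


Ast = rho * Ag = 0.029 * 120110 = 3483.19 mm2
phi*Pn = 0.65 * 0.80 * (0.85 * 25 * (120110 - 3483.19) + 500 * 3483.19) / 1000
= 2194.36 kN

2194.36


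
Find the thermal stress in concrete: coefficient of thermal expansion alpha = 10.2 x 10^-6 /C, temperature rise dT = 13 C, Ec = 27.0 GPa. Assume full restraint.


sigma = alpha * dT * Ec
= 10.2e-6 * 13 * 27.0 * 1000
= 3.58 MPa

3.58


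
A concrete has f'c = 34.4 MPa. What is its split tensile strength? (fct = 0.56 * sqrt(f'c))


fct = 0.56 * sqrt(34.4)
= 0.56 * 5.865
= 3.284 MPa

3.284


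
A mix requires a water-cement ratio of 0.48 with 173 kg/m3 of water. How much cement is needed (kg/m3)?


Cement = water / (w/c)
= 173 / 0.48
= 360.4 kg/m3

360.4


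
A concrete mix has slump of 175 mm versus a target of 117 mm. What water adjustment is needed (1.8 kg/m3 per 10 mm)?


Difference = 117 - 175 = -58 mm
Water adjustment = -58 * 1.8 / 10 = -10.4 kg/m3

-10.4


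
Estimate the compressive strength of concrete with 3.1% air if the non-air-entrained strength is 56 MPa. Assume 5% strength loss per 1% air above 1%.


Strength loss = (3.1 - 1) * 5 = 10.5%
f'c = 56 * (1 - 10.5/100)
= 50.12 MPa

50.12


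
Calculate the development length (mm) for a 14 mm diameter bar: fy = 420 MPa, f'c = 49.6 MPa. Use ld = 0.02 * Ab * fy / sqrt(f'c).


Ab = pi * 14^2 / 4 = 153.938 mm2
ld = 0.02 * 153.938 * 420 / sqrt(49.6)
= 183.6 mm

183.6


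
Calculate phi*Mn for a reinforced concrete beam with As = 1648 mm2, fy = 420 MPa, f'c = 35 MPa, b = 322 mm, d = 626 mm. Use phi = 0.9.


a = As * fy / (0.85 * f'c * b)
= 1648 * 420 / (0.85 * 35 * 322)
= 72.2543 mm
Mn = As * fy * (d - a/2) / 10^6
= 408.2864 kN-m
phi*Mn = 0.9 * 408.2864 = 367.46 kN-m

367.46


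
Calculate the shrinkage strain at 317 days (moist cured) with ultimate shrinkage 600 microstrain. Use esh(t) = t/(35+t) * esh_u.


esh(317) = 317 / (35 + 317) * 600
= 317 / 352 * 600
= 540.3 microstrain

540.3


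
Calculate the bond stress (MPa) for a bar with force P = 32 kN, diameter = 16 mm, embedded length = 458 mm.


u = P / (pi * db * ld)
= 32 * 1000 / (pi * 16 * 458)
= 1.39 MPa

1.39


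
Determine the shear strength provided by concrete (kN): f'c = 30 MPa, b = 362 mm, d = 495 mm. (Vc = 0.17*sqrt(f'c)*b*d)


Vc = 0.17 * sqrt(30) * 362 * 495 / 1000
= 166.85 kN

166.85


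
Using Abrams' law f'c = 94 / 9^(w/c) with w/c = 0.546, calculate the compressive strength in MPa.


f'c = 94 / 9^0.546
= 94 / 3.319
= 28.32 MPa

28.32


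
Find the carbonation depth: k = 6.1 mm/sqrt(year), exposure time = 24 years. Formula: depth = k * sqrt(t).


depth = k * sqrt(t)
= 6.1 * sqrt(24)
= 29.88 mm

29.88


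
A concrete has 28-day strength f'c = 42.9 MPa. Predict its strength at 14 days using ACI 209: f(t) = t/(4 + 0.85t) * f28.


f(14) = 14 / (4 + 0.85 * 14) * 42.9
= 14 / 15.9 * 42.9
= 37.77 MPa

37.77


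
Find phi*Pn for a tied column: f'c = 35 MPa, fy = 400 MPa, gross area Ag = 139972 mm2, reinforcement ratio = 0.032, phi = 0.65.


Ast = rho * Ag = 0.032 * 139972 = 4479.104 mm2
phi*Pn = 0.65 * 0.80 * (0.85 * 35 * (139972 - 4479.104) + 400 * 4479.104) / 1000
= 3027.73 kN

3027.73


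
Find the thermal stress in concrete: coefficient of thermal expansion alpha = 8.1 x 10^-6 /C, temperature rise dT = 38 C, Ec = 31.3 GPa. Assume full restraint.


sigma = alpha * dT * Ec
= 8.1e-6 * 38 * 31.3 * 1000
= 9.634 MPa

9.634


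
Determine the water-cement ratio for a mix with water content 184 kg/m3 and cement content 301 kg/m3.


w/c = water / cement
w/c = 184 / 301 = 0.611

0.611


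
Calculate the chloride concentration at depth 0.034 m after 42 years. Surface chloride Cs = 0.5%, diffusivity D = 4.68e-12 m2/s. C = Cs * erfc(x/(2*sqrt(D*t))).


t_seconds = 42 * 365.25 * 24 * 3600 = 1325419200.0 s
arg = 0.034 / (2 * sqrt(4.68e-12 * 1325419200.0))
= 0.2158
erfc(0.2158) = 0.7602
C = 0.5 * 0.7602 = 0.3801%

0.3801


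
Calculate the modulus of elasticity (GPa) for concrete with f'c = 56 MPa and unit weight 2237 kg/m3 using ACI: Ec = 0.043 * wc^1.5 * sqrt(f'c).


Ec = 0.043 * 2237^1.5 * sqrt(56) / 1000
= 34.05 GPa

34.05


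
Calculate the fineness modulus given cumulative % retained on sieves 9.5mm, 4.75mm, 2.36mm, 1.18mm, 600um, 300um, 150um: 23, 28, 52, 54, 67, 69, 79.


FM = sum(cumulative % retained) / 100
= 372 / 100
= 3.72

3.72


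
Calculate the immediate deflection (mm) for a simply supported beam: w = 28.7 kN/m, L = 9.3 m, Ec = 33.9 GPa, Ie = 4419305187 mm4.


Convert: L = 9.3 m = 9300 mm, Ec = 33.9 GPa = 33900 MPa
delta = 5 * 28.7 * 9300^4 / (384 * 33900 * 4419305187)
= 18.66 mm

18.66


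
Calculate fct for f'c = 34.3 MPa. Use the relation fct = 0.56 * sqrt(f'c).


fct = 0.56 * sqrt(34.3)
= 0.56 * 5.857
= 3.28 MPa

3.28


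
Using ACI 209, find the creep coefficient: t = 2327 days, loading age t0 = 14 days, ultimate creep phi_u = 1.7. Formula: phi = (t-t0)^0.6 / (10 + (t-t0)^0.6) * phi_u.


dt = 2327 - 14 = 2313
phi = 2313^0.6 / (10 + 2313^0.6) * 1.7
= 1.551

1.551


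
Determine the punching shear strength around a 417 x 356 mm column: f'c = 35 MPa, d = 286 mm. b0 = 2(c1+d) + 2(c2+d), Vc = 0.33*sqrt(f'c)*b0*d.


b0 = 2*(417 + 286) + 2*(356 + 286) = 2690 mm
Vc = 0.33 * sqrt(35) * 2690 * 286 / 1000
= 1501.99 kN

1501.99


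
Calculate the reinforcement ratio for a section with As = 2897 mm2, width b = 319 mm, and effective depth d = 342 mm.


rho = As / (b * d)
= 2897 / (319 * 342)
= 0.0266

0.0266


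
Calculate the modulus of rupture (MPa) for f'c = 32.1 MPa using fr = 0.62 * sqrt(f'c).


fr = 0.62 * sqrt(32.1)
= 3.513 MPa

3.513


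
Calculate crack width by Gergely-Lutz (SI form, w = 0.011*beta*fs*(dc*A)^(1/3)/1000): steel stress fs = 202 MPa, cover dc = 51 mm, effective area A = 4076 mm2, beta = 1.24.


w = 0.011 * beta * fs * (dc * A)^(1/3) / 1000
= 0.011 * 1.24 * 202 * (51 * 4076)^(1/3) / 1000
= 0.163 mm

0.163


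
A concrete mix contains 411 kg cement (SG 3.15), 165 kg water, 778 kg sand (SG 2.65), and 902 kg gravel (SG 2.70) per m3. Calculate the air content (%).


Vol cement = 411 / (3.15 * 1000) = 0.130476 m3
Vol water = 165 / 1000 = 0.165 m3
Vol sand = 778 / (2.65 * 1000) = 0.293585 m3
Vol gravel = 902 / (2.70 * 1000) = 0.334074 m3
Total solid + water volume = 0.923135 m3
Air = (1 - 0.923135) * 100 = 7.69%

7.69


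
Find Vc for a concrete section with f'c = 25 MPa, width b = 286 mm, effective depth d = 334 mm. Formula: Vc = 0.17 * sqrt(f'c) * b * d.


Vc = 0.17 * sqrt(25) * 286 * 334 / 1000
= 81.2 kN

81.2


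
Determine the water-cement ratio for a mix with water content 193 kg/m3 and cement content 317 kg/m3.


w/c = water / cement
w/c = 193 / 317 = 0.609

0.609


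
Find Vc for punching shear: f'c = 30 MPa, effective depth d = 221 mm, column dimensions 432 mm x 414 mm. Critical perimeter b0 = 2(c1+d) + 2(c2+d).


b0 = 2*(432 + 221) + 2*(414 + 221) = 2576 mm
Vc = 0.33 * sqrt(30) * 2576 * 221 / 1000
= 1028.99 kN

1028.99


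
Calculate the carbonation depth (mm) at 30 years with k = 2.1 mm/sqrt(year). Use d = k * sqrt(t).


depth = k * sqrt(t)
= 2.1 * sqrt(30)
= 11.5 mm

11.5


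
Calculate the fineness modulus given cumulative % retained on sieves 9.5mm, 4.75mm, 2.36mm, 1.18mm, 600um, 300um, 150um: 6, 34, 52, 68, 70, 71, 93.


FM = sum(cumulative % retained) / 100
= 394 / 100
= 3.94

3.94


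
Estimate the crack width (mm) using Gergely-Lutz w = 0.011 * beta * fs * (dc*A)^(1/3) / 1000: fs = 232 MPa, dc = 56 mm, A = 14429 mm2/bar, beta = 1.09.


w = 0.011 * beta * fs * (dc * A)^(1/3) / 1000
= 0.011 * 1.09 * 232 * (56 * 14429)^(1/3) / 1000
= 0.259 mm

0.259


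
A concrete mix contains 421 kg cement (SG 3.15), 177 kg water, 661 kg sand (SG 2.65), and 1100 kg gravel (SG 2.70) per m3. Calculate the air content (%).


Vol cement = 421 / (3.15 * 1000) = 0.133651 m3
Vol water = 177 / 1000 = 0.177 m3
Vol sand = 661 / (2.65 * 1000) = 0.249434 m3
Vol gravel = 1100 / (2.70 * 1000) = 0.407407 m3
Total solid + water volume = 0.967492 m3
Air = (1 - 0.967492) * 100 = 3.25%

3.25


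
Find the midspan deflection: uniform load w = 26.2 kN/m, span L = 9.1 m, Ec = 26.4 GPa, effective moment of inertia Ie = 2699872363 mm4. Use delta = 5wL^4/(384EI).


Convert: L = 9.1 m = 9100 mm, Ec = 26.4 GPa = 26400 MPa
delta = 5 * 26.2 * 9100^4 / (384 * 26400 * 2699872363)
= 32.82 mm

32.82


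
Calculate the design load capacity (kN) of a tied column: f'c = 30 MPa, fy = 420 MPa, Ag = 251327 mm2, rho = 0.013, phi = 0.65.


Ast = rho * Ag = 0.013 * 251327 = 3267.251 mm2
phi*Pn = 0.65 * 0.80 * (0.85 * 30 * (251327 - 3267.251) + 420 * 3267.251) / 1000
= 4002.84 kN

4002.84


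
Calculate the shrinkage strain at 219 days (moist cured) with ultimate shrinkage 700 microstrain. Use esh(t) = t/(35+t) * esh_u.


esh(219) = 219 / (35 + 219) * 700
= 219 / 254 * 700
= 603.5 microstrain

603.5


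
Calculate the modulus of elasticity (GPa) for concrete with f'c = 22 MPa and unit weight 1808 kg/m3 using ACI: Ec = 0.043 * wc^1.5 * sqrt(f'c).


Ec = 0.043 * 1808^1.5 * sqrt(22) / 1000
= 15.51 GPa

15.51


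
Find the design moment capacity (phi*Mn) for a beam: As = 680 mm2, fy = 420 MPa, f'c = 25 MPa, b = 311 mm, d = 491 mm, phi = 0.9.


a = As * fy / (0.85 * f'c * b)
= 680 * 420 / (0.85 * 25 * 311)
= 43.2154 mm
Mn = As * fy * (d - a/2) / 10^6
= 134.0584 kN-m
phi*Mn = 0.9 * 134.0584 = 120.65 kN-m

120.65


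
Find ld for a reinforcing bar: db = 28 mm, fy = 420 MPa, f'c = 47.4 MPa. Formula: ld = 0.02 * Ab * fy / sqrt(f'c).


Ab = pi * 28^2 / 4 = 615.752 mm2
ld = 0.02 * 615.752 * 420 / sqrt(47.4)
= 751.3 mm

751.3


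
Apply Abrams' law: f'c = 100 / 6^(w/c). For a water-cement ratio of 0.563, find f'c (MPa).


f'c = 100 / 6^0.563
= 100 / 2.742
= 36.47 MPa

36.47


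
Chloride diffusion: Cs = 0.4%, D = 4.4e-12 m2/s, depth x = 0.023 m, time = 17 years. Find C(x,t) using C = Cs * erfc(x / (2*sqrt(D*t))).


t_seconds = 17 * 365.25 * 24 * 3600 = 536479200.0 s
arg = 0.023 / (2 * sqrt(4.4e-12 * 536479200.0))
= 0.2367
erfc(0.2367) = 0.7378
C = 0.4 * 0.7378 = 0.2951%

0.2951


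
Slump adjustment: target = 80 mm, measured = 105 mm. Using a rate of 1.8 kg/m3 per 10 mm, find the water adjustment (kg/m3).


Difference = 80 - 105 = -25 mm
Water adjustment = -25 * 1.8 / 10 = -4.5 kg/m3

-4.5


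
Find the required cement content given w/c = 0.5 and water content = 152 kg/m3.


Cement = water / (w/c)
= 152 / 0.5
= 304.0 kg/m3

304.0


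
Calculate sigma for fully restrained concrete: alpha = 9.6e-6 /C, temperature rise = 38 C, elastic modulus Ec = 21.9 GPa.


sigma = alpha * dT * Ec
= 9.6e-6 * 38 * 21.9 * 1000
= 7.989 MPa

7.989


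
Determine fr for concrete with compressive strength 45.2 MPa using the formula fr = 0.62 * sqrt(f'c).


fr = 0.62 * sqrt(45.2)
= 4.168 MPa

4.168


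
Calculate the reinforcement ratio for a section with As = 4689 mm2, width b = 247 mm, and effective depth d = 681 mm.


rho = As / (b * d)
= 4689 / (247 * 681)
= 0.0279

0.0279


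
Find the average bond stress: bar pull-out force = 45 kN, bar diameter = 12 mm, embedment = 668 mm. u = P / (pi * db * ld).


u = P / (pi * db * ld)
= 45 * 1000 / (pi * 12 * 668)
= 1.787 MPa

1.787


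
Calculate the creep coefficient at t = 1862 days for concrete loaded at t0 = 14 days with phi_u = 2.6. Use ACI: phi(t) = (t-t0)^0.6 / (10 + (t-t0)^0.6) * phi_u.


dt = 1862 - 14 = 1848
phi = 1848^0.6 / (10 + 1848^0.6) * 2.6
= 2.343

2.343


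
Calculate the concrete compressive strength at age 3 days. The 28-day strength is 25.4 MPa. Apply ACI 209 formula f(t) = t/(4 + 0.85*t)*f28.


f(3) = 3 / (4 + 0.85 * 3) * 25.4
= 3 / 6.55 * 25.4
= 11.63 MPa

11.63


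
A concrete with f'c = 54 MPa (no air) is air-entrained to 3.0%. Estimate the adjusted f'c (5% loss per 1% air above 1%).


Strength loss = (3.0 - 1) * 5 = 10.0%
f'c = 54 * (1 - 10.0/100)
= 48.6 MPa

48.6


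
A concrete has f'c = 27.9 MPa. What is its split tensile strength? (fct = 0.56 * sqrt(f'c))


fct = 0.56 * sqrt(27.9)
= 0.56 * 5.282
= 2.958 MPa

2.958


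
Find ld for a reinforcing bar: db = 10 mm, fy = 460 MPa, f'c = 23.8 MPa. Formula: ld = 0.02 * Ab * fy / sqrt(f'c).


Ab = pi * 10^2 / 4 = 78.54 mm2
ld = 0.02 * 78.54 * 460 / sqrt(23.8)
= 148.1 mm

148.1


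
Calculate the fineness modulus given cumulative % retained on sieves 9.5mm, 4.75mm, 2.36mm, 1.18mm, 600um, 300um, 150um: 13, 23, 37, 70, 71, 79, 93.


FM = sum(cumulative % retained) / 100
= 386 / 100
= 3.86

3.86


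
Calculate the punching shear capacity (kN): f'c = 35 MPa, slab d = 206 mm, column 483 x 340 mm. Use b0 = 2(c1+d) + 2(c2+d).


b0 = 2*(483 + 206) + 2*(340 + 206) = 2470 mm
Vc = 0.33 * sqrt(35) * 2470 * 206 / 1000
= 993.37 kN

993.37


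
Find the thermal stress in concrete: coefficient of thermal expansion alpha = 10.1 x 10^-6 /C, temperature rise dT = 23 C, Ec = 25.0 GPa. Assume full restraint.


sigma = alpha * dT * Ec
= 10.1e-6 * 23 * 25.0 * 1000
= 5.808 MPa

5.808


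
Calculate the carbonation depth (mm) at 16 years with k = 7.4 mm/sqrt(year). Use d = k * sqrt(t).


depth = k * sqrt(t)
= 7.4 * sqrt(16)
= 29.6 mm

29.6


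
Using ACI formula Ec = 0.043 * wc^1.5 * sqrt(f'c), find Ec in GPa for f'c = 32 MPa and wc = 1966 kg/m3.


Ec = 0.043 * 1966^1.5 * sqrt(32) / 1000
= 21.2 GPa

21.2


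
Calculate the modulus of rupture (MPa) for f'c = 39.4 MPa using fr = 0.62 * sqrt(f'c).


fr = 0.62 * sqrt(39.4)
= 3.892 MPa

3.892


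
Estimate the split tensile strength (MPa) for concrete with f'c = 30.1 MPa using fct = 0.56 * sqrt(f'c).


fct = 0.56 * sqrt(30.1)
= 0.56 * 5.486
= 3.072 MPa

3.072


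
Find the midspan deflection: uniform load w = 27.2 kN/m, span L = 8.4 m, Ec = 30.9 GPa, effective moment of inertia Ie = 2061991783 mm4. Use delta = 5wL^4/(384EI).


Convert: L = 8.4 m = 8400 mm, Ec = 30.9 GPa = 30900 MPa
delta = 5 * 27.2 * 8400^4 / (384 * 30900 * 2061991783)
= 27.67 mm

27.67


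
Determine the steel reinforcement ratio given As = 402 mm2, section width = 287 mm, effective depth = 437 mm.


rho = As / (b * d)
= 402 / (287 * 437)
= 0.0032

0.0032


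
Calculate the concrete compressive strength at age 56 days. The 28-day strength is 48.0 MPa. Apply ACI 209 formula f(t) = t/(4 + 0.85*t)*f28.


f(56) = 56 / (4 + 0.85 * 56) * 48.0
= 56 / 51.6 * 48.0
= 52.09 MPa

52.09


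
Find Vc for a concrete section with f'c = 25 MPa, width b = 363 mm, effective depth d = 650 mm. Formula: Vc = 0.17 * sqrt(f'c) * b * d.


Vc = 0.17 * sqrt(25) * 363 * 650 / 1000
= 200.56 kN

200.56


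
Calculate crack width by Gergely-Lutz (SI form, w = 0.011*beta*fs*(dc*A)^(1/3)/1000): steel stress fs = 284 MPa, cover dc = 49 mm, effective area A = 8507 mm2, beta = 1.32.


w = 0.011 * beta * fs * (dc * A)^(1/3) / 1000
= 0.011 * 1.32 * 284 * (49 * 8507)^(1/3) / 1000
= 0.308 mm

0.308


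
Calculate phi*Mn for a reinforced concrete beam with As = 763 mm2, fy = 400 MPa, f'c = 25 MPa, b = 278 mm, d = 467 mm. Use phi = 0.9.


a = As * fy / (0.85 * f'c * b)
= 763 * 400 / (0.85 * 25 * 278)
= 51.6631 mm
Mn = As * fy * (d - a/2) / 10^6
= 134.6446 kN-m
phi*Mn = 0.9 * 134.6446 = 121.18 kN-m

121.18


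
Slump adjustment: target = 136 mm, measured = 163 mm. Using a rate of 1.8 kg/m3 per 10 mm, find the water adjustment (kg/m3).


Difference = 136 - 163 = -27 mm
Water adjustment = -27 * 1.8 / 10 = -4.9 kg/m3

-4.9


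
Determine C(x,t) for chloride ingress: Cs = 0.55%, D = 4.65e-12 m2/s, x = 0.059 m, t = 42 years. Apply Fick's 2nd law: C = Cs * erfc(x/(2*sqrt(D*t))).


t_seconds = 42 * 365.25 * 24 * 3600 = 1325419200.0 s
arg = 0.059 / (2 * sqrt(4.65e-12 * 1325419200.0))
= 0.3758
erfc(0.3758) = 0.5951
C = 0.55 * 0.5951 = 0.3273%

0.3273


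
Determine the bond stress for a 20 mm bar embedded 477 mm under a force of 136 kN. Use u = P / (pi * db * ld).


u = P / (pi * db * ld)
= 136 * 1000 / (pi * 20 * 477)
= 4.538 MPa

4.538


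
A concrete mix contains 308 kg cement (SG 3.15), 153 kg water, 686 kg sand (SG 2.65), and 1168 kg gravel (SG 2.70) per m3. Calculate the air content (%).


Vol cement = 308 / (3.15 * 1000) = 0.097778 m3
Vol water = 153 / 1000 = 0.153 m3
Vol sand = 686 / (2.65 * 1000) = 0.258868 m3
Vol gravel = 1168 / (2.70 * 1000) = 0.432593 m3
Total solid + water volume = 0.942238 m3
Air = (1 - 0.942238) * 100 = 5.78%

5.78


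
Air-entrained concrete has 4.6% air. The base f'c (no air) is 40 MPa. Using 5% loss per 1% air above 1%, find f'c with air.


Strength loss = (4.6 - 1) * 5 = 18.0%
f'c = 40 * (1 - 18.0/100)
= 32.8 MPa

32.8


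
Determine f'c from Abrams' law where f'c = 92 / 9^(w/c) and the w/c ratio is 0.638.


f'c = 92 / 9^0.638
= 92 / 4.063
= 22.65 MPa

22.65


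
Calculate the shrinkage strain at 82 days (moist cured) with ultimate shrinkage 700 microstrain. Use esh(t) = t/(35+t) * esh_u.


esh(82) = 82 / (35 + 82) * 700
= 82 / 117 * 700
= 490.6 microstrain

490.6


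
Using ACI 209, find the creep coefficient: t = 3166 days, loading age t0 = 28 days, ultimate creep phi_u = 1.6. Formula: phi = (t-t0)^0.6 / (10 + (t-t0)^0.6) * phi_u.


dt = 3166 - 28 = 3138
phi = 3138^0.6 / (10 + 3138^0.6) * 1.6
= 1.482

1.482


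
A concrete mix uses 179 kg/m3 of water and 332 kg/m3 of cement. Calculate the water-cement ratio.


w/c = water / cement
w/c = 179 / 332 = 0.539

0.539


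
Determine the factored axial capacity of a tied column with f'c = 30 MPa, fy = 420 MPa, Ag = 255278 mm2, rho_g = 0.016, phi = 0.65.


Ast = rho * Ag = 0.016 * 255278 = 4084.448 mm2
phi*Pn = 0.65 * 0.80 * (0.85 * 30 * (255278 - 4084.448) + 420 * 4084.448) / 1000
= 4222.87 kN

4222.87


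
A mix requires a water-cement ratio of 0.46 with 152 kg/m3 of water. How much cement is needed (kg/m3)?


Cement = water / (w/c)
= 152 / 0.46
= 330.4 kg/m3

330.4


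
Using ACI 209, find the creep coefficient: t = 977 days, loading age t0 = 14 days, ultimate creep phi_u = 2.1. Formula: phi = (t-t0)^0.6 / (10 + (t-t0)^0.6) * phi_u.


dt = 977 - 14 = 963
phi = 963^0.6 / (10 + 963^0.6) * 2.1
= 1.807

1.807


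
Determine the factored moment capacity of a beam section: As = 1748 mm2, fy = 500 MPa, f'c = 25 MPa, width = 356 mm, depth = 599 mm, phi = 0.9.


a = As * fy / (0.85 * f'c * b)
= 1748 * 500 / (0.85 * 25 * 356)
= 115.5321 mm
Mn = As * fy * (d - a/2) / 10^6
= 473.0385 kN-m
phi*Mn = 0.9 * 473.0385 = 425.73 kN-m

425.73


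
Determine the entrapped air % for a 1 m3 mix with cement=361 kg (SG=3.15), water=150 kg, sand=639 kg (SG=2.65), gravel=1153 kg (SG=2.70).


Vol cement = 361 / (3.15 * 1000) = 0.114603 m3
Vol water = 150 / 1000 = 0.15 m3
Vol sand = 639 / (2.65 * 1000) = 0.241132 m3
Vol gravel = 1153 / (2.70 * 1000) = 0.427037 m3
Total solid + water volume = 0.932772 m3
Air = (1 - 0.932772) * 100 = 6.72%

6.72


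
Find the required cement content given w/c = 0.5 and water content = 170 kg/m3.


Cement = water / (w/c)
= 170 / 0.5
= 340.0 kg/m3

340.0


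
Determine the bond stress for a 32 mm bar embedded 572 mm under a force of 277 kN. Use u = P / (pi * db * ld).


u = P / (pi * db * ld)
= 277 * 1000 / (pi * 32 * 572)
= 4.817 MPa

4.817


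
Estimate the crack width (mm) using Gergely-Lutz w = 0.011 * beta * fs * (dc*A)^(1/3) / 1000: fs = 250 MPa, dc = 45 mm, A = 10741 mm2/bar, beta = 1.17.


w = 0.011 * beta * fs * (dc * A)^(1/3) / 1000
= 0.011 * 1.17 * 250 * (45 * 10741)^(1/3) / 1000
= 0.253 mm

0.253


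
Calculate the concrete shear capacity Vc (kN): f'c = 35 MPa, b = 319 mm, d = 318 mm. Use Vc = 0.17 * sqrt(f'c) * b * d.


Vc = 0.17 * sqrt(35) * 319 * 318 / 1000
= 102.02 kN

102.02


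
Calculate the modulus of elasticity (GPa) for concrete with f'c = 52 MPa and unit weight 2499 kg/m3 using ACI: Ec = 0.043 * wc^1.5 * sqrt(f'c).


Ec = 0.043 * 2499^1.5 * sqrt(52) / 1000
= 38.74 GPa

38.74


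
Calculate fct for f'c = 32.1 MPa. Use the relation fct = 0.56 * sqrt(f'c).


fct = 0.56 * sqrt(32.1)
= 0.56 * 5.666
= 3.173 MPa

3.173


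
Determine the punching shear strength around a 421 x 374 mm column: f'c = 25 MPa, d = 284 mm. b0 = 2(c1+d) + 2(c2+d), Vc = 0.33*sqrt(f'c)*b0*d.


b0 = 2*(421 + 284) + 2*(374 + 284) = 2726 mm
Vc = 0.33 * sqrt(25) * 2726 * 284 / 1000
= 1277.4 kN

1277.4


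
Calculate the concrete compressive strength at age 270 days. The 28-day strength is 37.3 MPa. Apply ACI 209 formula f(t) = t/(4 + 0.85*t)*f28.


f(270) = 270 / (4 + 0.85 * 270) * 37.3
= 270 / 233.5 * 37.3
= 43.13 MPa

43.13


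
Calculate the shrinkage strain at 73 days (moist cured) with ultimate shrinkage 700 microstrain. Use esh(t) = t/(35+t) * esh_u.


esh(73) = 73 / (35 + 73) * 700
= 73 / 108 * 700
= 473.1 microstrain

473.1


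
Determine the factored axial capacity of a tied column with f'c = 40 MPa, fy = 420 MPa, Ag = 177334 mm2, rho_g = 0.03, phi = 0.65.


Ast = rho * Ag = 0.03 * 177334 = 5320.02 mm2
phi*Pn = 0.65 * 0.80 * (0.85 * 40 * (177334 - 5320.02) + 420 * 5320.02) / 1000
= 4203.1 kN

4203.1


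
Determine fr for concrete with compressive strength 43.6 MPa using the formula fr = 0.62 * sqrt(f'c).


fr = 0.62 * sqrt(43.6)
= 4.094 MPa

4.094


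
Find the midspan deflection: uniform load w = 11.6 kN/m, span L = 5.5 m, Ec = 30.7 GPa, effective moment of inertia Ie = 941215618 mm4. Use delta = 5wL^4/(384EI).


Convert: L = 5.5 m = 5500 mm, Ec = 30.7 GPa = 30700 MPa
delta = 5 * 11.6 * 5500^4 / (384 * 30700 * 941215618)
= 4.78 mm

4.78


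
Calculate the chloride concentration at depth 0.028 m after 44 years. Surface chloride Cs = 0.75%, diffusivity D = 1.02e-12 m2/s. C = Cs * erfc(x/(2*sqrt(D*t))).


t_seconds = 44 * 365.25 * 24 * 3600 = 1388534400.0 s
arg = 0.028 / (2 * sqrt(1.02e-12 * 1388534400.0))
= 0.372
erfc(0.372) = 0.5988
C = 0.75 * 0.5988 = 0.4491%

0.4491


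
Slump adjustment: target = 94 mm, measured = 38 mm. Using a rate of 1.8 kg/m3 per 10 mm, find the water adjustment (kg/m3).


Difference = 94 - 38 = 56 mm
Water adjustment = 56 * 1.8 / 10 = 10.1 kg/m3

10.1


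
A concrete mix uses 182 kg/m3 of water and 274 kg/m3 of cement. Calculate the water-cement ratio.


w/c = water / cement
w/c = 182 / 274 = 0.664

0.664


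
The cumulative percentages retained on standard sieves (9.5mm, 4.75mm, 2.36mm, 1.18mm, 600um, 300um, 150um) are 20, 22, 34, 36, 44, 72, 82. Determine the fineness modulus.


FM = sum(cumulative % retained) / 100
= 310 / 100
= 3.1

3.1


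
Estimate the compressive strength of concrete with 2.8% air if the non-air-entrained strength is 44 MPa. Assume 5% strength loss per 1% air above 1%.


Strength loss = (2.8 - 1) * 5 = 9.0%
f'c = 44 * (1 - 9.0/100)
= 40.04 MPa

40.04


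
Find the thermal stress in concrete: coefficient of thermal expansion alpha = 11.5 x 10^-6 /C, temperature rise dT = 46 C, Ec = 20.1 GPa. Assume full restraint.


sigma = alpha * dT * Ec
= 11.5e-6 * 46 * 20.1 * 1000
= 10.633 MPa

10.633


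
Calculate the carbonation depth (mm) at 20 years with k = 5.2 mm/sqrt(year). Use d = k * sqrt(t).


depth = k * sqrt(t)
= 5.2 * sqrt(20)
= 23.26 mm

23.26


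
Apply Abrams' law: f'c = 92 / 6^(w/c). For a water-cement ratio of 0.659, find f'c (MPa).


f'c = 92 / 6^0.659
= 92 / 3.257
= 28.25 MPa

28.25


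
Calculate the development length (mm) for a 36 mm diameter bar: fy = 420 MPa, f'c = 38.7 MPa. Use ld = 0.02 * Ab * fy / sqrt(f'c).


Ab = pi * 36^2 / 4 = 1017.876 mm2
ld = 0.02 * 1017.876 * 420 / sqrt(38.7)
= 1374.4 mm

1374.4


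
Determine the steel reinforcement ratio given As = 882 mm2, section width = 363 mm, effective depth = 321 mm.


rho = As / (b * d)
= 882 / (363 * 321)
= 0.0076

0.0076


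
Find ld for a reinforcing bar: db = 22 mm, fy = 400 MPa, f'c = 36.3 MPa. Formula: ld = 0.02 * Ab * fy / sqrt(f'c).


Ab = pi * 22^2 / 4 = 380.133 mm2
ld = 0.02 * 380.133 * 400 / sqrt(36.3)
= 504.7 mm

504.7


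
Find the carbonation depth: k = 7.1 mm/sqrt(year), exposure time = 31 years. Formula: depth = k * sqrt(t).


depth = k * sqrt(t)
= 7.1 * sqrt(31)
= 39.53 mm

39.53


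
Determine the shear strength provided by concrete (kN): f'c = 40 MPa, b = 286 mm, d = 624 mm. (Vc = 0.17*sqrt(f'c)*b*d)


Vc = 0.17 * sqrt(40) * 286 * 624 / 1000
= 191.88 kN

191.88


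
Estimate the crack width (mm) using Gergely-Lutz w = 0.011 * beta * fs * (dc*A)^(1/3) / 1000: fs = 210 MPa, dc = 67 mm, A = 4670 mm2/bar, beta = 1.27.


w = 0.011 * beta * fs * (dc * A)^(1/3) / 1000
= 0.011 * 1.27 * 210 * (67 * 4670)^(1/3) / 1000
= 0.199 mm

0.199


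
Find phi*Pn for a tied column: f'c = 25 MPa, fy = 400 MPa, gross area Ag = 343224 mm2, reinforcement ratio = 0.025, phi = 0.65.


Ast = rho * Ag = 0.025 * 343224 = 8580.6 mm2
phi*Pn = 0.65 * 0.80 * (0.85 * 25 * (343224 - 8580.6) + 400 * 8580.6) / 1000
= 5482.57 kN

5482.57


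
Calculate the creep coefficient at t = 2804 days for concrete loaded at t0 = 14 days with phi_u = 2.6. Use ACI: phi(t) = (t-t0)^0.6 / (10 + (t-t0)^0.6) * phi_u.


dt = 2804 - 14 = 2790
phi = 2790^0.6 / (10 + 2790^0.6) * 2.6
= 2.395

2.395


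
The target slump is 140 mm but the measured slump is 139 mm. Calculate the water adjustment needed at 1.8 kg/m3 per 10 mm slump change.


Difference = 140 - 139 = 1 mm
Water adjustment = 1 * 1.8 / 10 = 0.2 kg/m3

0.2


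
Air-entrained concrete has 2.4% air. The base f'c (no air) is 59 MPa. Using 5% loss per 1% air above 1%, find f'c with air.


Strength loss = (2.4 - 1) * 5 = 7.0%
f'c = 59 * (1 - 7.0/100)
= 54.87 MPa

54.87


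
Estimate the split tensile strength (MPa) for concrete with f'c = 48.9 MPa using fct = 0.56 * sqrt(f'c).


fct = 0.56 * sqrt(48.9)
= 0.56 * 6.993
= 3.916 MPa

3.916


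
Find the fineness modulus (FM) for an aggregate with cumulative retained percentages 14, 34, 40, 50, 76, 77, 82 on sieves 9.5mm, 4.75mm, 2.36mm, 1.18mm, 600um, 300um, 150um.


FM = sum(cumulative % retained) / 100
= 373 / 100
= 3.73

3.73


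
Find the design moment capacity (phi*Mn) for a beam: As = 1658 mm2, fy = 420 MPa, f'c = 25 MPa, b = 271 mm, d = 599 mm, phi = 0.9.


a = As * fy / (0.85 * f'c * b)
= 1658 * 420 / (0.85 * 25 * 271)
= 120.9221 mm
Mn = As * fy * (d - a/2) / 10^6
= 375.017 kN-m
phi*Mn = 0.9 * 375.017 = 337.52 kN-m

337.52


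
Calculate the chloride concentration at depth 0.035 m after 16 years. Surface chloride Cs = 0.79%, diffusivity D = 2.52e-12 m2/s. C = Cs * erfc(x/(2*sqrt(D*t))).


t_seconds = 16 * 365.25 * 24 * 3600 = 504921600.0 s
arg = 0.035 / (2 * sqrt(2.52e-12 * 504921600.0))
= 0.4906
erfc(0.4906) = 0.4878
C = 0.79 * 0.4878 = 0.3854%

0.3854


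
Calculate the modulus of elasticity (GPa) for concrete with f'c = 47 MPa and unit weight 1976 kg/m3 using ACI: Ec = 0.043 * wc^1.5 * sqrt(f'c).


Ec = 0.043 * 1976^1.5 * sqrt(47) / 1000
= 25.89 GPa

25.89


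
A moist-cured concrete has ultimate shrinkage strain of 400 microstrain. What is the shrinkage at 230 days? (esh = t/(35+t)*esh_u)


esh(230) = 230 / (35 + 230) * 400
= 230 / 265 * 400
= 347.2 microstrain

347.2


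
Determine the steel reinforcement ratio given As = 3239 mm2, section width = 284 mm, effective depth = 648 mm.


rho = As / (b * d)
= 3239 / (284 * 648)
= 0.0176

0.0176


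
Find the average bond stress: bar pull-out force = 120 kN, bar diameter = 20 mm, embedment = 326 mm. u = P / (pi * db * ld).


u = P / (pi * db * ld)
= 120 * 1000 / (pi * 20 * 326)
= 5.858 MPa

5.858


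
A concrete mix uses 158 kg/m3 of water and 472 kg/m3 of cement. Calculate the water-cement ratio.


w/c = water / cement
w/c = 158 / 472 = 0.335

0.335


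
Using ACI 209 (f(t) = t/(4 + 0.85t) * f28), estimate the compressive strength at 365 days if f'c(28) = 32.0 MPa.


f(365) = 365 / (4 + 0.85 * 365) * 32.0
= 365 / 314.25 * 32.0
= 37.17 MPa

37.17
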